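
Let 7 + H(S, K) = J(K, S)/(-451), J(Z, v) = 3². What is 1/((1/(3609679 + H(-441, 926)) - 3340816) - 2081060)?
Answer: -1627962063/8826608438289737 ≈ -1.8444e-7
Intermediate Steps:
J(Z, v) = 9
H(S, K) = -3166/451 (H(S, K) = -7 + 9/(-451) = -7 + 9*(-1/451) = -7 - 9/451 = -3166/451)
1/((1/(3609679 + H(-441, 926)) - 3340816) - 2081060) = 1/((1/(3609679 - 3166/451) - 3340816) - 2081060) = 1/((1/(1627962063/451) - 3340816) - 2081060) = 1/((451/1627962063 - 3340816) - 2081060) = 1/(-5438721707462957/1627962063 - 2081060) = 1/(-8826608438289737/1627962063) = -1627962063/8826608438289737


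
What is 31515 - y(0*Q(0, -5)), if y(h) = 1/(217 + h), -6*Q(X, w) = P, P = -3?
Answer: 6838754/217 ≈ 31515.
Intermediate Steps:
Q(X, w) = ½ (Q(X, w) = -⅙*(-3) = ½)
31515 - y(0*Q(0, -5)) = 31515 - 1/(217 + 0*(½)) = 31515 - 1/(217 + 0) = 31515 - 1/217 = 6838754/217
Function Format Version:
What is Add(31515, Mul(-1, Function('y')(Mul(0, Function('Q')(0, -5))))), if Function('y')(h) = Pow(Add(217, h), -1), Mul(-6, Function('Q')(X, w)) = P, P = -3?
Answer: Rational(6838754, 217) ≈ 31515.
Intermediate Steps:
Function('Q')(X, w) = Rational(1, 2) (Function('Q')(X, w) = Mul(Rational(-1, 6), -3) = Rational(1, 2))
Add(31515, Mul(-1, Function('y')(Mul(0, Function('Q')(0, -5))))) = Add(31515, Mul(-1, Pow(Add(217, Mul(0, Rational(1, 2))), -1))) = Add(31515, Mul(-1, Pow(Add(217, 0), -1))) = Add(31515, Mul(-1, Pow(217, -1))) = Add(31515, Mul(-1, Rational(1, 217))) = Add(31515, Rational(-1, 217)) = Rational(6838754, 217)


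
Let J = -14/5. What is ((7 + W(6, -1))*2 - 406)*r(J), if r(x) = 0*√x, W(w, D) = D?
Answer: 0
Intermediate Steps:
J = -14/5 (J = -14*⅕ = -14/5 ≈ -2.8000)
r(x) = 0
((7 + W(6, -1))*2 - 406)*r(J) = ((7 - 1)*2 - 406)*0 = (6*2 - 406)*0 = (12 - 406)*0 = -394*0 = 0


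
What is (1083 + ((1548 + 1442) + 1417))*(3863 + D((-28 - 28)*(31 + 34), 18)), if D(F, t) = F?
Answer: 1224270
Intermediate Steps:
(1083 + ((1548 + 1442) + 1417))*(3863 + D((-28 - 28)*(31 + 34), 18)) = (1083 + ((1548 + 1442) + 1417))*(3863 + (-28 - 28)*(31 + 34)) = (1083 + (2990 + 1417))*(3863 - 56*65) = (1083 + 4407)*(3863 - 3640) = 5490*223 = 1224270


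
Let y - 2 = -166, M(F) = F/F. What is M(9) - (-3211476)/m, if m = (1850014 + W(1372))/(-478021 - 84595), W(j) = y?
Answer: -903412965683/924925 ≈ -9.7674e+5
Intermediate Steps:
M(F) = 1
y = -164 (y = 2 - 166 = -164)
W(j) = -164
m = -924925/281308 (m = (1850014 - 164)/(-478021 - 84595) = 1849850/(-562616) = 1849850*(-1/562616) = -924925/281308 ≈ -3.2879)
M(9) - (-3211476)/m = 1 - (-3211476)/(-924925/281308) = 1 - (-3211476)*(-281308)/924925 = 1 - 1*903413890608/924925 = 1 - 903413890608/924925 = -903412965683/924925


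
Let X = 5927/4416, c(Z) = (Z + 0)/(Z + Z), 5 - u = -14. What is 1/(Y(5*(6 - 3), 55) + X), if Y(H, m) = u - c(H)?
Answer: 4416/87623 ≈ 0.050398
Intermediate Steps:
u = 19 (u = 5 - 1*(-14) = 5 + 14 = 19)
c(Z) = ½ (c(Z) = Z/((2*Z)) = Z*(1/(2*Z)) = ½)
Y(H, m) = 37/2 (Y(H, m) = 19 - 1*½ = 19 - ½ = 37/2)
X = 5927/4416 (X = 5927*(1/4416) = 5927/4416 ≈ 1.3422)
1/(Y(5*(6 - 3), 55) + X) = 1/(37/2 + 5927/4416) = 1/(87623/4416) = 4416/87623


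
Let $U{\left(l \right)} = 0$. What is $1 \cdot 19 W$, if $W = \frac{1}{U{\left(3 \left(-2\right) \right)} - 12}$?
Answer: $- \frac{19}{12} \approx -1.5833$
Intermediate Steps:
$W = - \frac{1}{12}$ ($W = \frac{1}{0 - 12} = \frac{1}{-12} = - \frac{1}{12} \approx -0.083333$)
$1 \cdot 19 W = 1 \cdot 19 \left(- \frac{1}{12}\right) = 19 \left(- \frac{1}{12}\right) = - \frac{19}{12}$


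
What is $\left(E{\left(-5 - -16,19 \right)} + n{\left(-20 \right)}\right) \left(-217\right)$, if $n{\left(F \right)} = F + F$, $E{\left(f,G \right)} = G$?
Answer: $4557$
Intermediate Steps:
$n{\left(F \right)} = 2 F$
$\left(E{\left(-5 - -16,19 \right)} + n{\left(-20 \right)}\right) \left(-217\right) = \left(19 + 2 \left(-20\right)\right) \left(-217\right) = \left(19 - 40\right) \left(-217\right) = \left(-21\right) \left(-217\right) = 4557$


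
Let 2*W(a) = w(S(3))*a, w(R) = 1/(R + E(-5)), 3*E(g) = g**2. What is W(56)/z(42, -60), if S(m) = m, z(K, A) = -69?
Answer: -14/391 ≈ -0.035806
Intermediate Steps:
E(g) = g**2/3
w(R) = 1/(25/3 + R) (w(R) = 1/(R + (1/3)*(-5)**2) = 1/(R + (1/3)*25) = 1/(R + 25/3) = 1/(25/3 + R))
W(a) = 3*a/68 (W(a) = ((3/(25 + 3*3))*a)/2 = ((3/(25 + 9))*a)/2 = ((3/34)*a)/2 = ((3*(1/34))*a)/2 = (3*a/34)/2 = 3*a/68)
W(56)/z(42, -60) = ((3/68)*56)/(-69) = (42/17)*(-1/69) = -14/391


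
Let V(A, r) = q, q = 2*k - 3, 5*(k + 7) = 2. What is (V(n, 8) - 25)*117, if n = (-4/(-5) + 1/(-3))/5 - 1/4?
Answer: -24102/5 ≈ -4820.4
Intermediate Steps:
n = -47/300 (n = (-4*(-⅕) + 1*(-⅓))*(⅕) - 1*¼ = (⅘ - ⅓)*(⅕) - ¼ = (7/15)*(⅕) - ¼ = 7/75 - ¼ = -47/300 ≈ -0.15667)
k = -33/5 (k = -7 + (⅕)*2 = -7 + ⅖ = -33/5 ≈ -6.6000)
q = -81/5 (q = 2*(-33/5) - 3 = -66/5 - 3 = -81/5 ≈ -16.200)
V(A, r) = -81/5
(V(n, 8) - 25)*117 = (-81/5 - 25)*117 = -206/5*117 = -24102/5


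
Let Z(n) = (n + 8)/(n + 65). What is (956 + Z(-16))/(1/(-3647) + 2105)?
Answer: 4066926/8956423 ≈ 0.45408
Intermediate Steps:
Z(n) = (8 + n)/(65 + n)
(956 + Z(-16))/(1/(-3647) + 2105) = (956 + (8 - 16)/(65 - 16))/(1/(-3647) + 2105) = (956 - 8/49)/(-1/3647 + 2105) = (956 + (1/49)*(-8))/(7676934/3647) = (956 - 8/49)*(3647/7676934) = (46836/49)*(3647/7676934) = 4066926/8956423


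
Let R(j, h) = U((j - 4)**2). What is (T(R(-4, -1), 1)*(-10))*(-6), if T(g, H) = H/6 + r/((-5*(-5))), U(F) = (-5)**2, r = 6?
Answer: 122/5 ≈ 24.400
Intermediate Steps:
U(F) = 25
R(j, h) = 25
T(g, H) = 6/25 + H/6 (T(g, H) = H/6 + 6/((-5*(-5))) = H*(1/6) + 6/25 = H/6 + 6*(1/25) = H/6 + 6/25 = 6/25 + H/6)
(T(R(-4, -1), 1)*(-10))*(-6) = ((6/25 + (1/6)*1)*(-10))*(-6) = ((6/25 + 1/6)*(-10))*(-6) = ((61/150)*(-10))*(-6) = -61/15*(-6) = 122/5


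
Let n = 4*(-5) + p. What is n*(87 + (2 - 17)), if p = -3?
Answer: -1656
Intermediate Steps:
n = -23 (n = 4*(-5) - 3 = -20 - 3 = -23)
n*(87 + (2 - 17)) = -23*(87 + (2 - 17)) = -23*(87 - 15) = -23*72 = -1656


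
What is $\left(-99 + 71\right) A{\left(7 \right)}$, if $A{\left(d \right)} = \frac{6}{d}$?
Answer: $-24$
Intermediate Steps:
$\left(-99 + 71\right) A{\left(7 \right)} = \left(-99 + 71\right) \frac{6}{7} = - 28 \cdot 6 \cdot \frac{1}{7} = \left(-28\right) \frac{6}{7} = -24$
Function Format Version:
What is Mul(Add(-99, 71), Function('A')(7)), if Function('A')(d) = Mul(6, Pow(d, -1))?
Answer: -24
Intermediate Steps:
Mul(Add(-99, 71), Function('A')(7)) = Mul(Add(-99, 71), Mul(6, Pow(7, -1))) = Mul(-28, Mul(6, Rational(1, 7))) = Mul(-28, Rational(6, 7)) = -24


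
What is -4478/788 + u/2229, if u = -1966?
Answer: -5765335/878226 ≈ -6.5648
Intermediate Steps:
-4478/788 + u/2229 = -4478/788 - 1966/2229 = -4478*1/788 - 1966*1/2229 = -2239/394 - 1966/2229 = -5765335/878226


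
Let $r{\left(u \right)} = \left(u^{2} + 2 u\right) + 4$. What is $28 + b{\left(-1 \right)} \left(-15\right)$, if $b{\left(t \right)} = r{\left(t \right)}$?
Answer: $-17$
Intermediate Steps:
$r{\left(u \right)} = 4 + u^{2} + 2 u$
$b{\left(t \right)} = 4 + t^{2} + 2 t$
$28 + b{\left(-1 \right)} \left(-15\right) = 28 + \left(4 + \left(-1\right)^{2} + 2 \left(-1\right)\right) \left(-15\right) = 28 + \left(4 + 1 - 2\right) \left(-15\right) = 28 + 3 \left(-15\right) = 28 - 45 = -17$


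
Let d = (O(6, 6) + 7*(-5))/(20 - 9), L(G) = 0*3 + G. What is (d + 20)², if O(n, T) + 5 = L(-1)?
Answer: 32041/121 ≈ 264.80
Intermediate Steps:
L(G) = G (L(G) = 0 + G = G)
O(n, T) = -6 (O(n, T) = -5 - 1 = -6)
d = -41/11 (d = (-6 + 7*(-5))/(20 - 9) = (-6 - 35)/11 = -41*1/11 = -41/11 ≈ -3.7273)
(d + 20)² = (-41/11 + 20)² = (179/11)² = 32041/121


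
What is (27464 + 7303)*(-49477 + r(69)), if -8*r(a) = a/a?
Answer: -13761369639/8 ≈ -1.7202e+9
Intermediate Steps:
r(a) = -⅛ (r(a) = -a/(8*a) = -⅛*1 = -⅛)
(27464 + 7303)*(-49477 + r(69)) = (27464 + 7303)*(-49477 - ⅛) = 34767*(-395817/8) = -13761369639/8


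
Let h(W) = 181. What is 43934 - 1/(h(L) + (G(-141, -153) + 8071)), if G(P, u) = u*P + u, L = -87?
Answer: 1303609647/29672 ≈ 43934.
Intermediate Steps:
G(P, u) = u + P*u (G(P, u) = P*u + u = u + P*u)
43934 - 1/(h(L) + (G(-141, -153) + 8071)) = 43934 - 1/(181 + (-153*(1 - 141) + 8071)) = 43934 - 1/(181 + (-153*(-140) + 8071)) = 43934 - 1/(181 + (21420 + 8071)) = 43934 - 1/(181 + 29491) = 43934 - 1/29672 = 1303609647/29672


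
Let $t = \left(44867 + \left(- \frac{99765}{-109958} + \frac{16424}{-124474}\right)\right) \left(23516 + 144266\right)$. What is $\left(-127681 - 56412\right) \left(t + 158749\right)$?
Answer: $- \frac{39849682195794760310476}{28754017} \approx -1.3859 \cdot 10^{15}$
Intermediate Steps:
$t = \frac{25758785954579499081}{3421728023}$ ($t = \left(44867 + \left(\left(-99765\right) \left(- \frac{1}{109958}\right) + 16424 \left(- \frac{1}{124474}\right)\right)\right) 167782 = \left(44867 + \left(\frac{99765}{109958} - \frac{8212}{62237}\right)\right) 167782 = \left(44867 + \frac{5306099209}{6843456046}\right) 167782 = \frac{307050648515091}{6843456046} \cdot 167782 = \frac{25758785954579499081}{3421728023} \approx 7.528 \cdot 10^{9}$)
$\left(-127681 - 56412\right) \left(t + 158749\right) = \left(-127681 - 56412\right) \left(\frac{25758785954579499081}{3421728023} + 158749\right) = \left(-184093\right) \frac{25759329150481422308}{3421728023} = - \frac{39849682195794760310476}{28754017}$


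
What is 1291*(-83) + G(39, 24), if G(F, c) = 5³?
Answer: -107028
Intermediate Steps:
G(F, c) = 125
1291*(-83) + G(39, 24) = 1291*(-83) + 125 = -107153 + 125 = -107028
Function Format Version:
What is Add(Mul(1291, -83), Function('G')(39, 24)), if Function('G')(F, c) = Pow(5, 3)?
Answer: -107028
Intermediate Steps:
Function('G')(F, c) = 125
Add(Mul(1291, -83), Function('G')(39, 24)) = Add(Mul(1291, -83), 125) = Add(-107153, 125) = -107028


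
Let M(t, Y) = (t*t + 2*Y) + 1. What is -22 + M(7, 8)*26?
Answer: 1694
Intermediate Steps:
M(t, Y) = 1 + t**2 + 2*Y (M(t, Y) = (t**2 + 2*Y) + 1 = 1 + t**2 + 2*Y)
-22 + M(7, 8)*26 = -22 + (1 + 7**2 + 2*8)*26 = -22 + (1 + 49 + 16)*26 = -22 + 66*26 = -22 + 1716 = 1694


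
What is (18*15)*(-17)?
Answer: -4590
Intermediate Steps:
(18*15)*(-17) = 270*(-17) = -4590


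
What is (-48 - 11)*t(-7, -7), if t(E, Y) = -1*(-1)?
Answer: -59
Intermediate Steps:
t(E, Y) = 1
(-48 - 11)*t(-7, -7) = (-48 - 11)*1 = -59*1 = -59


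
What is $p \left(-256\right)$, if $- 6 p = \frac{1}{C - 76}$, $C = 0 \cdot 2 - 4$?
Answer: $- \frac{8}{15} \approx -0.53333$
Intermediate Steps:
$C = -4$ ($C = 0 - 4 = -4$)
$p = \frac{1}{480}$ ($p = - \frac{1}{6 \left(-4 - 76\right)} = - \frac{1}{6 \left(-80\right)} = \left(- \frac{1}{6}\right) \left(- \frac{1}{80}\right) = \frac{1}{480} \approx 0.0020833$)
$p \left(-256\right) = \frac{1}{480} \left(-256\right) = - \frac{8}{15}$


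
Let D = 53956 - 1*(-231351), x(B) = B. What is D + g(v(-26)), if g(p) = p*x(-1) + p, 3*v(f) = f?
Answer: 285307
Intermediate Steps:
v(f) = f/3
g(p) = 0 (g(p) = p*(-1) + p = -p + p = 0)
D = 285307 (D = 53956 + 231351 = 285307)
D + g(v(-26)) = 285307 + 0 = 285307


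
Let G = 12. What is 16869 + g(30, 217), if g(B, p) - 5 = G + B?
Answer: 16916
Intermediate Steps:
g(B, p) = 17 + B (g(B, p) = 5 + (12 + B) = 17 + B)
16869 + g(30, 217) = 16869 + (17 + 30) = 16869 + 47 = 16916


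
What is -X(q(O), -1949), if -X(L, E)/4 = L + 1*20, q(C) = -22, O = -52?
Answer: -8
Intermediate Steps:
X(L, E) = -80 - 4*L (X(L, E) = -4*(L + 1*20) = -4*(L + 20) = -4*(20 + L) = -80 - 4*L)
-X(q(O), -1949) = -(-80 - 4*(-22)) = -(-80 + 88) = -1*8 = -8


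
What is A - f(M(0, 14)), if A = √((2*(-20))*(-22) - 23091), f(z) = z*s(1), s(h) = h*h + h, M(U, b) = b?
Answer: -28 + I*√22211 ≈ -28.0 + 149.03*I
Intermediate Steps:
s(h) = h + h² (s(h) = h² + h = h + h²)
f(z) = 2*z (f(z) = z*(1*(1 + 1)) = z*(1*2) = z*2 = 2*z)
A = I*√22211 (A = √(-40*(-22) - 23091) = √(880 - 23091) = √(-22211) = I*√22211 ≈ 149.03*I)
A - f(M(0, 14)) = I*√22211 - 2*14 = I*√22211 - 1*28 = I*√22211 - 28 = -28 + I*√22211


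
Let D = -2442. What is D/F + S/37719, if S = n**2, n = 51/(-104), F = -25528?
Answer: 13837860743/144647570496 ≈ 0.095666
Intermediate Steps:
n = -51/104 (n = 51*(-1/104) = -51/104 ≈ -0.49038)
S = 2601/10816 (S = (-51/104)**2 = 2601/10816 ≈ 0.24048)
D/F + S/37719 = -2442/(-25528) + (2601/10816)/37719 = -2442*(-1/25528) + (2601/10816)*(1/37719) = 1221/12764 + 289/45329856 = 13837860743/144647570496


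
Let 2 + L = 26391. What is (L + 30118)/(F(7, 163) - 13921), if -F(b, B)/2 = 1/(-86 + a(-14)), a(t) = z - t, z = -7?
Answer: -4464053/1099757 ≈ -4.0591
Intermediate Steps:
L = 26389 (L = -2 + 26391 = 26389)
a(t) = -7 - t
F(b, B) = 2/79 (F(b, B) = -2/(-86 + (-7 - 1*(-14))) = -2/(-86 + (-7 + 14)) = -2/(-86 + 7) = -2/(-79) = -2*(-1/79) = 2/79)
(L + 30118)/(F(7, 163) - 13921) = (26389 + 30118)/(2/79 - 13921) = 56507/(-1099757/79) = 56507*(-79/1099757) = -4464053/1099757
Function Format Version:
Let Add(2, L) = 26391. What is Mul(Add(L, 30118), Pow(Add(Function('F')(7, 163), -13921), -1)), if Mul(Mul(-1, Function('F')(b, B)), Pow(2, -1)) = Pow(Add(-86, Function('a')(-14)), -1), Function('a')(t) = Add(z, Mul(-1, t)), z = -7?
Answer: Rational(-4464053, 1099757) ≈ -4.0591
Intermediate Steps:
L = 26389 (L = Add(-2, 26391) = 26389)
Function('a')(t) = Add(-7, Mul(-1, t))
Function('F')(b, B) = Rational(2, 79) (Function('F')(b, B) = Mul(-2, Pow(Add(-86, Add(-7, Mul(-1, -14))), -1)) = Mul(-2, Pow(Add(-86, Add(-7, 14)), -1)) = Mul(-2, Pow(Add(-86, 7), -1)) = Mul(-2, Pow(-79, -1)) = Mul(-2, Rational(-1, 79)) = Rational(2, 79))
Mul(Add(L, 30118), Pow(Add(Function('F')(7, 163), -13921), -1)) = Mul(Add(26389, 30118), Pow(Add(Rational(2, 79), -13921), -1)) = Mul(56507, Pow(Rational(-1099757, 79), -1)) = Mul(56507, Rational(-79, 1099757)) = Rational(-4464053, 1099757)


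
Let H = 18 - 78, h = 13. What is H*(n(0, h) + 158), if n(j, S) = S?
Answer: -10260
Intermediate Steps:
H = -60
H*(n(0, h) + 158) = -60*(13 + 158) = -60*171 = -10260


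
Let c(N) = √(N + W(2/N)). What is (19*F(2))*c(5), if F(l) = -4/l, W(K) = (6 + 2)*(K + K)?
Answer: -38*√285/5 ≈ -128.30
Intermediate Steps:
W(K) = 16*K (W(K) = 8*(2*K) = 16*K)
c(N) = √(N + 32/N) (c(N) = √(N + 16*(2/N)) = √(N + 32/N))
(19*F(2))*c(5) = (19*(-4/2))*√(5 + 32/5) = (19*(-4*½))*√(5 + 32*(⅕)) = (19*(-2))*√(5 + 32/5) = -38*√285/5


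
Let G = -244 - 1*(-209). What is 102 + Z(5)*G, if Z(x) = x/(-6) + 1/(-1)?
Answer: 997/6 ≈ 166.17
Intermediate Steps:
G = -35 (G = -244 + 209 = -35)
Z(x) = -1 - x/6 (Z(x) = x*(-⅙) + 1*(-1) = -x/6 - 1 = -1 - x/6)
102 + Z(5)*G = 102 + (-1 - ⅙*5)*(-35) = 102 + (-1 - ⅚)*(-35) = 102 - 11/6*(-35) = 102 + 385/6 = 997/6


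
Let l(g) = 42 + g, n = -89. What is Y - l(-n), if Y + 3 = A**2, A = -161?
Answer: 25787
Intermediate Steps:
Y = 25918 (Y = -3 + (-161)**2 = -3 + 25921 = 25918)
Y - l(-n) = 25918 - (42 - 1*(-89)) = 25918 - (42 + 89) = 25918 - 1*131 = 25918 - 131 = 25787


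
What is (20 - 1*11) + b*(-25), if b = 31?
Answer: -766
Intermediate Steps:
(20 - 1*11) + b*(-25) = (20 - 1*11) + 31*(-25) = (20 - 11) - 775 = 9 - 775 = -766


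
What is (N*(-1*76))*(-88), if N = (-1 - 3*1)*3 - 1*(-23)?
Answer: 73568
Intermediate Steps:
N = 11 (N = (-1 - 3)*3 + 23 = -4*3 + 23 = -12 + 23 = 11)
(N*(-1*76))*(-88) = (11*(-1*76))*(-88) = (11*(-76))*(-88) = -836*(-88) = 73568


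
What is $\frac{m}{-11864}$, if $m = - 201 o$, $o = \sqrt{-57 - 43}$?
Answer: $\frac{1005 i}{5932} \approx 0.16942 i$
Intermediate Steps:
$o = 10 i$ ($o = \sqrt{-100} = 10 i \approx 10.0 i$)
$m = - 2010 i$ ($m = - 201 \cdot 10 i = - 2010 i \approx - 2010.0 i$)
$\frac{m}{-11864} = \frac{\left(-2010\right) i}{-11864} = - 2010 i \left(- \frac{1}{11864}\right) = \frac{1005 i}{5932}$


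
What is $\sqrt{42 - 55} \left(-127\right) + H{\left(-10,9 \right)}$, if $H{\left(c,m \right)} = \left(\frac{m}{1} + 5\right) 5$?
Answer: $70 - 127 i \sqrt{13} \approx 70.0 - 457.9 i$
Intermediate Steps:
$H{\left(c,m \right)} = 25 + 5 m$ ($H{\left(c,m \right)} = \left(m 1 + 5\right) 5 = \left(m + 5\right) 5 = \left(5 + m\right) 5 = 25 + 5 m$)
$\sqrt{42 - 55} \left(-127\right) + H{\left(-10,9 \right)} = \sqrt{42 - 55} \left(-127\right) + \left(25 + 5 \cdot 9\right) = \sqrt{-13} \left(-127\right) + \left(25 + 45\right) = i \sqrt{13} \left(-127\right) + 70 = - 127 i \sqrt{13} + 70 = 70 - 127 i \sqrt{13}$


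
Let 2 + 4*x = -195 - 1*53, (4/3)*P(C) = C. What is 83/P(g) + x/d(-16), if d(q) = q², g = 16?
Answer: 10249/1536 ≈ 6.6725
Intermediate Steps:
P(C) = 3*C/4
x = -125/2 (x = -½ + (-195 - 1*53)/4 = -½ + (-195 - 53)/4 = -½ + (¼)*(-248) = -½ - 62 = -125/2 ≈ -62.500)
83/P(g) + x/d(-16) = 83/(((¾)*16)) - 125/(2*((-16)²)) = 83/12 - 125/2/256 = 83*(1/12) - 125/2*1/256 = 83/12 - 125/512 = 10249/1536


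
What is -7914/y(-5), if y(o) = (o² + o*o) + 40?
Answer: -1319/15 ≈ -87.933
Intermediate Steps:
y(o) = 40 + 2*o² (y(o) = (o² + o²) + 40 = 2*o² + 40 = 40 + 2*o²)
-7914/y(-5) = -7914/(40 + 2*(-5)²) = -7914/(40 + 2*25) = -7914/(40 + 50) = -7914/90 = -7914*1/90 = -1319/15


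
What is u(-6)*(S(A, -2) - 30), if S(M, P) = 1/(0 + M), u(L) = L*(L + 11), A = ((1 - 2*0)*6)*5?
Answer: 899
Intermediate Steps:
A = 30 (A = ((1 - 1*0)*6)*5 = ((1 + 0)*6)*5 = (1*6)*5 = 6*5 = 30)
u(L) = L*(11 + L)
S(M, P) = 1/M
u(-6)*(S(A, -2) - 30) = (-6*(11 - 6))*(1/30 - 30) = (-6*5)*(1/30 - 30) = -30*(-899/30) = 899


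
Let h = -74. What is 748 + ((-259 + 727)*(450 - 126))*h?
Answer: -11220020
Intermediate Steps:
748 + ((-259 + 727)*(450 - 126))*h = 748 + ((-259 + 727)*(450 - 126))*(-74) = 748 + (468*324)*(-74) = 748 + 151632*(-74) = 748 - 11220768 = -11220020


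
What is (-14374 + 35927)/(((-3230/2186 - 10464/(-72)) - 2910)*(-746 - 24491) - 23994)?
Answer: 70672287/228825632993 ≈ 0.00030885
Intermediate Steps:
(-14374 + 35927)/(((-3230/2186 - 10464/(-72)) - 2910)*(-746 - 24491) - 23994) = 21553/(((-3230*1/2186 - 10464*(-1/72)) - 2910)*(-25237) - 23994) = 21553/(((-1615/1093 + 436/3) - 2910)*(-25237) - 23994) = 21553/((471703/3279 - 2910)*(-25237) - 23994) = 21553/(-9070187/3279*(-25237) - 23994) = 21553/(228904309319/3279 - 23994) = 21553/(228825632993/3279) = 21553*(3279/228825632993) = 70672287/228825632993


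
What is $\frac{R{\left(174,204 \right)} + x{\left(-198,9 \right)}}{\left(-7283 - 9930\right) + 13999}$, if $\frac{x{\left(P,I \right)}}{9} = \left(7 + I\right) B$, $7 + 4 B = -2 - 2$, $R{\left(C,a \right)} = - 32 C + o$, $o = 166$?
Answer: $\frac{2899}{1607} \approx 1.804$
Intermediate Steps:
$R{\left(C,a \right)} = 166 - 32 C$ ($R{\left(C,a \right)} = - 32 C + 166 = 166 - 32 C$)
$B = - \frac{11}{4}$ ($B = - \frac{7}{4} + \frac{-2 - 2}{4} = - \frac{7}{4} + \frac{1}{4} \left(-4\right) = - \frac{7}{4} - 1 = - \frac{11}{4} \approx -2.75$)
$x{\left(P,I \right)} = - \frac{693}{4} - \frac{99 I}{4}$ ($x{\left(P,I \right)} = 9 \left(7 + I\right) \left(- \frac{11}{4}\right) = 9 \left(- \frac{77}{4} - \frac{11 I}{4}\right) = - \frac{693}{4} - \frac{99 I}{4}$)
$\frac{R{\left(174,204 \right)} + x{\left(-198,9 \right)}}{\left(-7283 - 9930\right) + 13999} = \frac{\left(166 - 5568\right) - 396}{\left(-7283 - 9930\right) + 13999} = \frac{\left(166 - 5568\right) - 396}{-17213 + 13999} = \frac{-5402 - 396}{-3214} = \left(-5798\right) \left(- \frac{1}{3214}\right) = \frac{2899}{1607}$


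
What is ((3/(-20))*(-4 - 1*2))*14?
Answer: 63/5 ≈ 12.600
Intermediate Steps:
((3/(-20))*(-4 - 1*2))*14 = ((3*(-1/20))*(-4 - 2))*14 = -3/20*(-6)*14 = (9/10)*14 = 63/5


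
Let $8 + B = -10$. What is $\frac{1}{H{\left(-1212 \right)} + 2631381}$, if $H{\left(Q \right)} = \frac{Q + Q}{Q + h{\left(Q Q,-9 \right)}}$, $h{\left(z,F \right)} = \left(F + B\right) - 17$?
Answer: $\frac{157}{413127120} \approx 3.8003 \cdot 10^{-7}$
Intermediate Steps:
$B = -18$ ($B = -8 - 10 = -18$)
$h{\left(z,F \right)} = -35 + F$ ($h{\left(z,F \right)} = \left(F - 18\right) - 17 = \left(-18 + F\right) - 17 = -35 + F$)
$H{\left(Q \right)} = \frac{2 Q}{-44 + Q}$ ($H{\left(Q \right)} = \frac{Q + Q}{Q - 44} = \frac{2 Q}{Q - 44} = \frac{2 Q}{-44 + Q}$)
$\frac{1}{H{\left(-1212 \right)} + 2631381} = \frac{1}{2 \left(-1212\right) \frac{1}{-44 - 1212} + 2631381} = \frac{1}{2 \left(-1212\right) \frac{1}{-1256} + 2631381} = \frac{1}{2 \left(-1212\right) \left(- \frac{1}{1256}\right) + 2631381} = \frac{1}{\frac{303}{157} + 2631381} = \frac{1}{\frac{413127120}{157}} = \frac{157}{413127120}$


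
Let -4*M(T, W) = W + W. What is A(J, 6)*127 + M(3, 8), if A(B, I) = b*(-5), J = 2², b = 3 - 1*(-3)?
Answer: -3814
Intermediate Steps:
b = 6 (b = 3 + 3 = 6)
M(T, W) = -W/2 (M(T, W) = -(W + W)/4 = -W/2)
J = 4
A(B, I) = -30 (A(B, I) = 6*(-5) = -30)
A(J, 6)*127 + M(3, 8) = -30*127 - ½*8 = -3810 - 4 = -3814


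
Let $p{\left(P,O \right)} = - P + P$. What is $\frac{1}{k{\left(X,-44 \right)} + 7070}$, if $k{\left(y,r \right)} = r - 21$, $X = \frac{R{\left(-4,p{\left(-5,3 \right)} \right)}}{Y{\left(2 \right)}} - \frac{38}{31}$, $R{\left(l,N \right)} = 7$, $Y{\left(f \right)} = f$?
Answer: $\frac{1}{7005} \approx 0.00014276$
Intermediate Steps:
$p{\left(P,O \right)} = 0$
$X = \frac{141}{62}$ ($X = \frac{7}{2} - \frac{38}{31} = \frac{141}{62} \approx 2.2742$)
$k{\left(y,r \right)} = -21 + r$
$\frac{1}{k{\left(X,-44 \right)} + 7070} = \frac{1}{\left(-21 - 44\right) + 7070} = \frac{1}{-65 + 7070} = \frac{1}{7005}$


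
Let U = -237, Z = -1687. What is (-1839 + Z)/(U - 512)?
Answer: 3526/749 ≈ 4.7076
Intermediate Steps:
(-1839 + Z)/(U - 512) = (-1839 - 1687)/(-237 - 512) = -3526/(-749) = -3526*(-1/749) = 3526/749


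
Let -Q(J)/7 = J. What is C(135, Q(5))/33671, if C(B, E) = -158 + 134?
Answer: -24/33671 ≈ -0.00071278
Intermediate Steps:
Q(J) = -7*J
C(B, E) = -24
C(135, Q(5))/33671 = -24/33671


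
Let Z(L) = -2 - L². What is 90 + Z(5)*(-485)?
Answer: 13185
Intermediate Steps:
90 + Z(5)*(-485) = 90 + (-2 - 1*5²)*(-485) = 90 + (-2 - 1*25)*(-485) = 90 + (-2 - 25)*(-485) = 90 - 27*(-485) = 90 + 13095 = 13185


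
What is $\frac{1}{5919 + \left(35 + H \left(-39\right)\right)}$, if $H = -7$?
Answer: $\frac{1}{6227} \approx 0.00016059$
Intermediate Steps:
$\frac{1}{5919 + \left(35 + H \left(-39\right)\right)} = \frac{1}{5919 + \left(35 - -273\right)} = \frac{1}{5919 + \left(35 + 273\right)} = \frac{1}{5919 + 308} = \frac{1}{6227}$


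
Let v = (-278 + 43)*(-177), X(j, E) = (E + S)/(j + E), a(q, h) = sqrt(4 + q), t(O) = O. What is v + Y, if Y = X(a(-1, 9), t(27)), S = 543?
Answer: 5035560/121 - 95*sqrt(3)/121 ≈ 41615.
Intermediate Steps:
X(j, E) = (543 + E)/(E + j) (X(j, E) = (E + 543)/(j + E) = (543 + E)/(E + j))
v = 41595 (v = -235*(-177) = 41595)
Y = 570/(27 + sqrt(3)) (Y = (543 + 27)/(27 + sqrt(4 - 1)) = 570/(27 + sqrt(3)) ≈ 19.838)
v + Y = 41595 + (2565/121 - 95*sqrt(3)/121) = 5035560/121 - 95*sqrt(3)/121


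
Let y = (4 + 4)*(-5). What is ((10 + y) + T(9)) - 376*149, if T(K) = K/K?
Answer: -56053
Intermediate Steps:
y = -40 (y = 8*(-5) = -40)
T(K) = 1
((10 + y) + T(9)) - 376*149 = ((10 - 40) + 1) - 376*149 = (-30 + 1) - 56024 = -29 - 56024 = -56053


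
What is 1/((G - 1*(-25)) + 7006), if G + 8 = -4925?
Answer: 1/2098 ≈ 0.00047664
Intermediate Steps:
G = -4933 (G = -8 - 4925 = -4933)
1/((G - 1*(-25)) + 7006) = 1/((-4933 - 1*(-25)) + 7006) = 1/((-4933 + 25) + 7006) = 1/(-4908 + 7006) = 1/2098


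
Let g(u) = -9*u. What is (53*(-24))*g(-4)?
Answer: -45792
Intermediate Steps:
(53*(-24))*g(-4) = (53*(-24))*(-9*(-4)) = -1272*36 = -45792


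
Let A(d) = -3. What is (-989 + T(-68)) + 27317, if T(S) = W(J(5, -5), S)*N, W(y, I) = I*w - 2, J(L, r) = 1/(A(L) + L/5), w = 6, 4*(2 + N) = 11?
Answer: 52041/2 ≈ 26021.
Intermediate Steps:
N = ¾ (N = -2 + (¼)*11 = -2 + 11/4 = ¾ ≈ 0.75000)
J(L, r) = 1/(-3 + L/5)
W(y, I) = -2 + 6*I (W(y, I) = I*6 - 2 = 6*I - 2 = -2 + 6*I)
T(S) = -3/2 + 9*S/2 (T(S) = (-2 + 6*S)*(¾) = -3/2 + 9*S/2)
(-989 + T(-68)) + 27317 = (-989 + (-3/2 + (9/2)*(-68))) + 27317 = (-989 + (-3/2 - 306)) + 27317 = (-989 - 615/2) + 27317 = -2593/2 + 27317 = 52041/2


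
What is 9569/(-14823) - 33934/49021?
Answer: -20682673/15460389 ≈ -1.3378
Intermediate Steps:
9569/(-14823) - 33934/49021 = 9569*(-1/14823) - 33934*1/49021 = -9569/14823 - 722/1043 = -20682673/15460389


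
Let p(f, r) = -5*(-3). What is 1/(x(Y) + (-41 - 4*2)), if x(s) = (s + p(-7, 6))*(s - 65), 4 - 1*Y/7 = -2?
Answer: -1/1360 ≈ -0.00073529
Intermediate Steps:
Y = 42 (Y = 28 - 7*(-2) = 28 + 14 = 42)
p(f, r) = 15
x(s) = (-65 + s)*(15 + s) (x(s) = (s + 15)*(s - 65) = (15 + s)*(-65 + s) = (-65 + s)*(15 + s))
1/(x(Y) + (-41 - 4*2)) = 1/((-975 + 42² - 50*42) + (-41 - 4*2)) = 1/((-975 + 1764 - 2100) + (-41 - 8)) = 1/(-1311 - 49) = 1/(-1360) = -1/1360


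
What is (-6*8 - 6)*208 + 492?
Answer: -10740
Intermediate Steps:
(-6*8 - 6)*208 + 492 = (-48 - 6)*208 + 492 = -54*208 + 492 = -11232 + 492 = -10740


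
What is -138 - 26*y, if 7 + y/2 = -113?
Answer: 6102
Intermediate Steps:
y = -240 (y = -14 + 2*(-113) = -14 - 226 = -240)
-138 - 26*y = -138 - 26*(-240) = -138 + 6240 = 6102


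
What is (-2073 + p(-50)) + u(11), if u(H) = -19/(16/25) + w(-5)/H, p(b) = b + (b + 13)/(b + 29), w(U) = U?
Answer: -7951501/3696 ≈ -2151.4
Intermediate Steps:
p(b) = b + (13 + b)/(29 + b)
u(H) = -475/16 - 5/H (u(H) = -19/(16/25) - 5/H = -19/(16*(1/25)) - 5/H = -19/16/25 - 5/H = -19*25/16 - 5/H = -475/16 - 5/H)
(-2073 + p(-50)) + u(11) = (-2073 + (13 + (-50)**2 + 30*(-50))/(29 - 50)) + (-475/16 - 5/11) = (-2073 + (13 + 2500 - 1500)/(-21)) + (-475/16 - 5*1/11) = (-2073 - 1/21*1013) + (-475/16 - 5/11) = (-2073 - 1013/21) - 5305/176 = -44546/21 - 5305/176 = -7951501/3696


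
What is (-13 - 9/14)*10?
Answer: -955/7 ≈ -136.43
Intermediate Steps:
(-13 - 9/14)*10 = -191/14*10 = -955/7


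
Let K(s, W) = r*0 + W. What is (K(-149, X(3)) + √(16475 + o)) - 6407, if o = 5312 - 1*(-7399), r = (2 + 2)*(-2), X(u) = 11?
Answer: -6396 + √29186 ≈ -6225.2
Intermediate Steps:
r = -8 (r = 4*(-2) = -8)
K(s, W) = W (K(s, W) = -8*0 + W = 0 + W = W)
o = 12711 (o = 5312 + 7399 = 12711)
(K(-149, X(3)) + √(16475 + o)) - 6407 = (11 + √(16475 + 12711)) - 6407 = (11 + √29186) - 6407 = -6396 + √29186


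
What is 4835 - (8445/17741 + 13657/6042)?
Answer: 517975761343/107191122 ≈ 4832.3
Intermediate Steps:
4835 - (8445/17741 + 13657/6042) = 4835 - 1*293313527/107191122 = 4835 - 293313527/107191122 = 517975761343/107191122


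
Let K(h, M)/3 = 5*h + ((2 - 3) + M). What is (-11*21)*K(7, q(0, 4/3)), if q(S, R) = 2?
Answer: -24948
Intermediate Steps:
K(h, M) = -3 + 3*M + 15*h (K(h, M) = 3*(5*h + ((2 - 3) + M)) = 3*(5*h + (-1 + M)) = 3*(-1 + M + 5*h) = -3 + 3*M + 15*h)
(-11*21)*K(7, q(0, 4/3)) = (-11*21)*(-3 + 3*2 + 15*7) = -231*(-3 + 6 + 105) = -231*108 = -24948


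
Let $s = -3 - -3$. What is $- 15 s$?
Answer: $0$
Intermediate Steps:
$s = 0$ ($s = -3 + 3 = 0$)
$- 15 s = \left(-15\right) 0 = 0$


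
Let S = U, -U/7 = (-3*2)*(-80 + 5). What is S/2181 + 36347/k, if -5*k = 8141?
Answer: -140669395/5918507 ≈ -23.768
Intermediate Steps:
k = -8141/5 (k = -1/5*8141 = -8141/5 ≈ -1628.2)
U = -3150 (U = -7*(-3*2)*(-80 + 5) = -(-42)*(-75) = -7*450 = -3150)
S = -3150
S/2181 + 36347/k = -3150/2181 + 36347/(-8141/5) = -3150*1/2181 + 36347*(-5/8141) = -1050/727 - 181735/8141 = -140669395/5918507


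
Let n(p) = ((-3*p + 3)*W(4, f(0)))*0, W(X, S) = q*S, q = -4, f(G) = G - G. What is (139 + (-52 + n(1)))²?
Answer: 7569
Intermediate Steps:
f(G) = 0
W(X, S) = -4*S
n(p) = 0 (n(p) = ((-3*p + 3)*(-4*0))*0 = ((3 - 3*p)*0)*0 = 0*0 = 0)
(139 + (-52 + n(1)))² = (139 + (-52 + 0))² = (139 - 52)² = 87² = 7569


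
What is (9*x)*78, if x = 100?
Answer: 70200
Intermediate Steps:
(9*x)*78 = (9*100)*78 = 900*78 = 70200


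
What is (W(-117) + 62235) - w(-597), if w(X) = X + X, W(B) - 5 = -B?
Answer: 63551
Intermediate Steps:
W(B) = 5 - B
w(X) = 2*X
(W(-117) + 62235) - w(-597) = ((5 - 1*(-117)) + 62235) - 2*(-597) = ((5 + 117) + 62235) - 1*(-1194) = (122 + 62235) + 1194 = 62357 + 1194 = 63551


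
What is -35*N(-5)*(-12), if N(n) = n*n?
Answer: 10500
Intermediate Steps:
N(n) = n**2
-35*N(-5)*(-12) = -35*(-5)**2*(-12) = -35*25*(-12) = -875*(-12) = 10500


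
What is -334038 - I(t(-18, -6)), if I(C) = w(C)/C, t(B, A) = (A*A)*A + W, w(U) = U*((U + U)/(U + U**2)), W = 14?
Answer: -67141636/201 ≈ -3.3404e+5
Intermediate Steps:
w(U) = 2*U**2/(U + U**2) (w(U) = U*((2*U)/(U + U**2)) = U*(2*U/(U + U**2)) = 2*U**2/(U + U**2))
t(B, A) = 14 + A**3 (t(B, A) = (A*A)*A + 14 = A**2*A + 14 = A**3 + 14 = 14 + A**3)
I(C) = 2/(1 + C) (I(C) = (2*C/(1 + C))/C = 2/(1 + C))
-334038 - I(t(-18, -6)) = -334038 - 2/(1 + (14 + (-6)**3)) = -334038 - 2/(1 + (14 - 216)) = -334038 - 2/(1 - 202) = -334038 - 2/(-201) = -334038 - 2*(-1)/201 = -334038 - 1*(-2/201) = -334038 + 2/201 = -67141636/201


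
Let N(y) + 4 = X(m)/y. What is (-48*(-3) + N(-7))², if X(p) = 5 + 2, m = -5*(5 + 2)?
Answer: 19321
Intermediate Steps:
m = -35 (m = -5*7 = -35)
X(p) = 7
N(y) = -4 + 7/y
(-48*(-3) + N(-7))² = (-48*(-3) + (-4 + 7/(-7)))² = (144 + (-4 + 7*(-⅐)))² = (144 + (-4 - 1))² = (144 - 5)² = 139² = 19321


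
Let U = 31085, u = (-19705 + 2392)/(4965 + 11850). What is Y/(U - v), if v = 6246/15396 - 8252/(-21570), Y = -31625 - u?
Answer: -981067318565148/964322439382729 ≈ -1.0174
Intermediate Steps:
u = -5771/5605 (u = -17313/16815 = -17313*1/16815 = -5771/5605 ≈ -1.0296)
Y = -177252354/5605 (Y = -31625 - 1*(-5771/5605) = -31625 + 5771/5605 = -177252354/5605 ≈ -31624.)
v = 21814501/27674310 (v = 6246*(1/15396) - 8252*(-1/21570) = 1041/2566 + 4126/10785 = 21814501/27674310 ≈ 0.78826)
Y/(U - v) = -177252354/(5605*(31085 - 1*21814501/27674310)) = -177252354/(5605*(31085 - 21814501/27674310)) = -177252354/(5605*860234111849/27674310) = -177252354/5605*27674310/860234111849 = -981067318565148/964322439382729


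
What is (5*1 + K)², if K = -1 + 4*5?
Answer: 576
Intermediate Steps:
K = 19 (K = -1 + 20 = 19)
(5*1 + K)² = (5*1 + 19)² = (5 + 19)² = 24² = 576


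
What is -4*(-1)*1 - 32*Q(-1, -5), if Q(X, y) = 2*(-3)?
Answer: 196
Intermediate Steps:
Q(X, y) = -6
-4*(-1)*1 - 32*Q(-1, -5) = -4*(-1)*1 - 32*(-6) = 4*1 + 192 = 4 + 192 = 196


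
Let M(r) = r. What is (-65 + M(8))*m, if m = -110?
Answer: 6270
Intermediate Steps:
(-65 + M(8))*m = (-65 + 8)*(-110) = -57*(-110) = 6270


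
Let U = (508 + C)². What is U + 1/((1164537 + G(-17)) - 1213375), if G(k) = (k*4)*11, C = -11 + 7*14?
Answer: 17554683649/49586 ≈ 3.5403e+5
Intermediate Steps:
C = 87 (C = -11 + 98 = 87)
U = 354025 (U = (508 + 87)² = 595² = 354025)
G(k) = 44*k (G(k) = (4*k)*11 = 44*k)
U + 1/((1164537 + G(-17)) - 1213375) = 354025 + 1/((1164537 + 44*(-17)) - 1213375) = 354025 + 1/((1164537 - 748) - 1213375) = 354025 + 1/(1163789 - 1213375) = 354025 + 1/(-49586) = 354025 - 1/49586 = 17554683649/49586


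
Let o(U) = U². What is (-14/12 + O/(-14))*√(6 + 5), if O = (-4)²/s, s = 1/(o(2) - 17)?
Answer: 575*√11/42 ≈ 45.406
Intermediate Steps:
s = -1/13 (s = 1/(2² - 17) = 1/(4 - 17) = 1/(-13) = -1/13 ≈ -0.076923)
O = -208 (O = (-4)²/(-1/13) = 16*(-13) = -208)
(-14/12 + O/(-14))*√(6 + 5) = (-14/12 - 208/(-14))*√(6 + 5) = (-14*1/12 - 208*(-1/14))*√11 = (-7/6 + 104/7)*√11 = 575*√11/42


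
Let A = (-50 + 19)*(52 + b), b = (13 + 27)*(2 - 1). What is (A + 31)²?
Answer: 7958041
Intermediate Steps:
b = 40 (b = 40*1 = 40)
A = -2852 (A = (-50 + 19)*(52 + 40) = -31*92 = -2852)
(A + 31)² = (-2852 + 31)² = (-2821)² = 7958041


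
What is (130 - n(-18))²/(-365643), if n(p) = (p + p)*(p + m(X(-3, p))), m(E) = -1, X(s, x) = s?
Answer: -306916/365643 ≈ -0.83939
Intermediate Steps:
n(p) = 2*p*(-1 + p) (n(p) = (p + p)*(p - 1) = (2*p)*(-1 + p) = 2*p*(-1 + p))
(130 - n(-18))²/(-365643) = (130 - 2*(-18)*(-1 - 18))²/(-365643) = (130 - 2*(-18)*(-19))²*(-1/365643) = (130 - 1*684)²*(-1/365643) = (130 - 684)²*(-1/365643) = (-554)²*(-1/365643) = 306916*(-1/365643) = -306916/365643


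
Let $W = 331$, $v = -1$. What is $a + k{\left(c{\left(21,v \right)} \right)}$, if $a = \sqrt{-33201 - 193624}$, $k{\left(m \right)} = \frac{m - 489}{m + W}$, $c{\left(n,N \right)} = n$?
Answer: $- \frac{117}{88} + 5 i \sqrt{9073} \approx -1.3295 + 476.26 i$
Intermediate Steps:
$k{\left(m \right)} = \frac{-489 + m}{331 + m}$ ($k{\left(m \right)} = \frac{m - 489}{m + 331} = \frac{-489 + m}{331 + m}$)
$a = 5 i \sqrt{9073}$ ($a = \sqrt{-226825} = 5 i \sqrt{9073} \approx 476.26 i$)
$a + k{\left(c{\left(21,v \right)} \right)} = 5 i \sqrt{9073} + \frac{-489 + 21}{331 + 21} = 5 i \sqrt{9073} + \frac{1}{352} \left(-468\right) = 5 i \sqrt{9073} - \frac{117}{88} = - \frac{117}{88} + 5 i \sqrt{9073}$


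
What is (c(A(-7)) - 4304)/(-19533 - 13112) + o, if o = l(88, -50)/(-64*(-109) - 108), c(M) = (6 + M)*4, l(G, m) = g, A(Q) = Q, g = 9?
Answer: 29881149/224205860 ≈ 0.13328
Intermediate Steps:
l(G, m) = 9
c(M) = 24 + 4*M
o = 9/6868 (o = 9/(-64*(-109) - 108) = 9/(6976 - 108) = 9/6868 ≈ 0.0013104)
(c(A(-7)) - 4304)/(-19533 - 13112) + o = ((24 + 4*(-7)) - 4304)/(-19533 - 13112) + 9/6868 = ((24 - 28) - 4304)/(-32645) + 9/6868 = (-4 - 4304)*(-1/32645) + 9/6868 = -4308*(-1/32645) + 9/6868 = 4308/32645 + 9/6868 = 29881149/224205860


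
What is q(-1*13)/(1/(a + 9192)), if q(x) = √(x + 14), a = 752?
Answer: 9944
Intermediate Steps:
q(x) = √(14 + x)
q(-1*13)/(1/(a + 9192)) = √(14 - 1*13)/(1/(752 + 9192)) = √(14 - 13)/(1/9944) = √1/(1/9944) = 1*9944 = 9944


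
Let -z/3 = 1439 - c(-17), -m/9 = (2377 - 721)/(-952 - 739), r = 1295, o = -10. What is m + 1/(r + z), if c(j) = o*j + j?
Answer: 38197261/4334033 ≈ 8.8133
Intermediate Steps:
m = 14904/1691 (m = -9*(2377 - 721)/(-952 - 739) = -14904/(-1691) = -14904*(-1)/1691 = -9*(-1656/1691) = 14904/1691 ≈ 8.8137)
c(j) = -9*j (c(j) = -10*j + j = -9*j)
z = -3858 (z = -3*(1439 - (-9)*(-17)) = -3*(1439 - 1*153) = -3*(1439 - 153) = -3*1286 = -3858)
m + 1/(r + z) = 14904/1691 + 1/(1295 - 3858) = 14904/1691 + 1/(-2563) = 14904/1691 - 1/2563 = 38197261/4334033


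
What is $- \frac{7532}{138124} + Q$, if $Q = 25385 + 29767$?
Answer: $\frac{272064547}{4933} \approx 55152.0$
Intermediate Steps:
$Q = 55152$
$- \frac{7532}{138124} + Q = - \frac{7532}{138124} + 55152 = \left(-7532\right) \frac{1}{138124} + 55152 = - \frac{269}{4933} + 55152 = \frac{272064547}{4933}$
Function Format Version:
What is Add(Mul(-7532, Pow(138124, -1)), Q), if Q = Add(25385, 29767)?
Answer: Rational(272064547, 4933) ≈ 55152.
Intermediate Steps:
Q = 55152
Add(Mul(-7532, Pow(138124, -1)), Q) = Add(Mul(-7532, Pow(138124, -1)), 55152) = Add(Mul(-7532, Rational(1, 138124)), 55152) = Add(Rational(-269, 4933), 55152) = Rational(272064547, 4933)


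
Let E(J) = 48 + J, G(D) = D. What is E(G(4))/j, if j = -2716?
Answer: -13/679 ≈ -0.019146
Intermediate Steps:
E(G(4))/j = (48 + 4)/(-2716) = 52*(-1/2716) = -13/679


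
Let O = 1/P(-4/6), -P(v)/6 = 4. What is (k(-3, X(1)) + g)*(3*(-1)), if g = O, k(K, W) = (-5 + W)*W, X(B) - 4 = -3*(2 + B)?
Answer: -1199/8 ≈ -149.88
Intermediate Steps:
X(B) = -2 - 3*B (X(B) = 4 - 3*(2 + B) = 4 + (-6 - 3*B) = -2 - 3*B)
k(K, W) = W*(-5 + W)
P(v) = -24 (P(v) = -6*4 = -24)
O = -1/24 (O = 1/(-24) = -1/24 ≈ -0.041667)
g = -1/24 ≈ -0.041667
(k(-3, X(1)) + g)*(3*(-1)) = ((-2 - 3*1)*(-5 + (-2 - 3*1)) - 1/24)*(3*(-1)) = ((-2 - 3)*(-5 + (-2 - 3)) - 1/24)*(-3) = (-5*(-5 - 5) - 1/24)*(-3) = (-5*(-10) - 1/24)*(-3) = (50 - 1/24)*(-3) = (1199/24)*(-3) = -1199/8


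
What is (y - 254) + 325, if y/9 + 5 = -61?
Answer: -523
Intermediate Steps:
y = -594 (y = -45 + 9*(-61) = -45 - 549 = -594)
(y - 254) + 325 = (-594 - 254) + 325 = -848 + 325 = -523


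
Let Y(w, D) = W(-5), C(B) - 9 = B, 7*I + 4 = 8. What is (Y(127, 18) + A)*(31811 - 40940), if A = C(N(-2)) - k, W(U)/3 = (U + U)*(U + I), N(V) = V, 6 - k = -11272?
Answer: 711760743/7 ≈ 1.0168e+8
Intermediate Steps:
k = 11278 (k = 6 - 1*(-11272) = 6 + 11272 = 11278)
I = 4/7 (I = -4/7 + (1/7)*8 = -4/7 + 8/7 = 4/7 ≈ 0.57143)
C(B) = 9 + B
W(U) = 6*U*(4/7 + U) (W(U) = 3*((U + U)*(U + 4/7)) = 3*((2*U)*(4/7 + U)) = 3*(2*U*(4/7 + U)) = 6*U*(4/7 + U))
Y(w, D) = 930/7 (Y(w, D) = (6/7)*(-5)*(4 + 7*(-5)) = (6/7)*(-5)*(4 - 35) = (6/7)*(-5)*(-31) = 930/7)
A = -11271 (A = (9 - 2) - 1*11278 = 7 - 11278 = -11271)
(Y(127, 18) + A)*(31811 - 40940) = (930/7 - 11271)*(31811 - 40940) = -77967/7*(-9129) = 711760743/7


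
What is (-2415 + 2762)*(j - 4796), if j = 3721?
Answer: -373025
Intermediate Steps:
(-2415 + 2762)*(j - 4796) = (-2415 + 2762)*(3721 - 4796) = 347*(-1075) = -373025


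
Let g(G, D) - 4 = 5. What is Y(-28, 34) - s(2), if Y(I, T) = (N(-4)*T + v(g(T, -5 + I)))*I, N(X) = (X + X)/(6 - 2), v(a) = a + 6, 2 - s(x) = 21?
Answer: 1503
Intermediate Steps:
g(G, D) = 9 (g(G, D) = 4 + 5 = 9)
s(x) = -19 (s(x) = 2 - 1*21 = 2 - 21 = -19)
v(a) = 6 + a
N(X) = X/2 (N(X) = (2*X)/4 = (2*X)*(¼) = X/2)
Y(I, T) = I*(15 - 2*T) (Y(I, T) = (((½)*(-4))*T + (6 + 9))*I = (-2*T + 15)*I = (15 - 2*T)*I = I*(15 - 2*T))
Y(-28, 34) - s(2) = -28*(15 - 2*34) - 1*(-19) = -28*(15 - 68) + 19 = -28*(-53) + 19 = 1484 + 19 = 1503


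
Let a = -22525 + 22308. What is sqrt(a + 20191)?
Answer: sqrt(19974) ≈ 141.33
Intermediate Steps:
a = -217
sqrt(a + 20191) = sqrt(-217 + 20191) = sqrt(19974)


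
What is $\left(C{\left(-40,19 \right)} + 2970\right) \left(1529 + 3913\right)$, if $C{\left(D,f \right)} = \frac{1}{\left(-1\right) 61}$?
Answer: $\frac{985921698}{61} \approx 1.6163 \cdot 10^{7}$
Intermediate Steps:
$C{\left(D,f \right)} = - \frac{1}{61}$ ($C{\left(D,f \right)} = \frac{1}{-61} = - \frac{1}{61}$)
$\left(C{\left(-40,19 \right)} + 2970\right) \left(1529 + 3913\right) = \left(- \frac{1}{61} + 2970\right) \left(1529 + 3913\right) = \frac{181169}{61} \cdot 5442 = \frac{985921698}{61}$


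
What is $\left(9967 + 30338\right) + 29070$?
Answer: $69375$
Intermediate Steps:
$\left(9967 + 30338\right) + 29070 = 40305 + 29070 = 69375$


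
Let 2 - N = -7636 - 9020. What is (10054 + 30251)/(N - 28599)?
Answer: -40305/11941 ≈ -3.3753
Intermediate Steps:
N = 16658 (N = 2 - (-7636 - 9020) = 2 - 1*(-16656) = 2 + 16656 = 16658)
(10054 + 30251)/(N - 28599) = (10054 + 30251)/(16658 - 28599) = 40305/(-11941) = 40305*(-1/11941) = -40305/11941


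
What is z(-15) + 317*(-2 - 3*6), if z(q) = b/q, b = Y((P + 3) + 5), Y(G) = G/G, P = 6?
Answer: -95101/15 ≈ -6340.1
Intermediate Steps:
Y(G) = 1
b = 1
z(q) = 1/q
z(-15) + 317*(-2 - 3*6) = 1/(-15) + 317*(-2 - 3*6) = -1/15 + 317*(-2 - 18) = -1/15 + 317*(-20) = -1/15 - 6340 = -95101/15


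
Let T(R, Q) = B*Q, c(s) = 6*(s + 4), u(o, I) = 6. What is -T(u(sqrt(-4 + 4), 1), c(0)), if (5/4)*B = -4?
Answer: 384/5 ≈ 76.800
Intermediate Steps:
B = -16/5 (B = (4/5)*(-4) = -16/5 ≈ -3.2000)
c(s) = 24 + 6*s (c(s) = 6*(4 + s) = 24 + 6*s)
T(R, Q) = -16*Q/5
-T(u(sqrt(-4 + 4), 1), c(0)) = -(-16)*(24 + 6*0)/5 = -(-16)*(24 + 0)/5 = -(-16)*24/5 = -1*(-384/5) = 384/5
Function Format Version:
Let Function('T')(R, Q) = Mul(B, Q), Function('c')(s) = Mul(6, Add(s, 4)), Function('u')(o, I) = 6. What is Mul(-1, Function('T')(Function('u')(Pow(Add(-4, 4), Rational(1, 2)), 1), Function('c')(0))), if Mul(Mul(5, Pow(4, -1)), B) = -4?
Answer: Rational(384, 5) ≈ 76.800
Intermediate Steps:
B = Rational(-16, 5) (B = Mul(Rational(4, 5), -4) = Rational(-16, 5) ≈ -3.2000)
Function('c')(s) = Add(24, Mul(6, s)) (Function('c')(s) = Mul(6, Add(4, s)) = Add(24, Mul(6, s)))
Function('T')(R, Q) = Mul(Rational(-16, 5), Q)
Mul(-1, Function('T')(Function('u')(Pow(Add(-4, 4), Rational(1, 2)), 1), Function('c')(0))) = Mul(-1, Mul(Rational(-16, 5), Add(24, Mul(6, 0)))) = Mul(-1, Mul(Rational(-16, 5), Add(24, 0))) = Mul(-1, Mul(Rational(-16, 5), 24)) = Mul(-1, Rational(-384, 5)) = Rational(384, 5)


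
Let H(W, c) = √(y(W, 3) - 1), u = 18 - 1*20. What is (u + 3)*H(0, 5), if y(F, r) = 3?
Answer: √2 ≈ 1.4142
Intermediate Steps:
u = -2 (u = 18 - 20 = -2)
H(W, c) = √2 (H(W, c) = √(3 - 1) = √2)
(u + 3)*H(0, 5) = (-2 + 3)*√2 = 1*√2 = √2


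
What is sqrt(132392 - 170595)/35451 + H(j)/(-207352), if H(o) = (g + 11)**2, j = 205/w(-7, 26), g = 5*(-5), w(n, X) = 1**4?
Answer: -49/51838 + I*sqrt(38203)/35451 ≈ -0.00094525 + 0.0055134*I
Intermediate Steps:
w(n, X) = 1
g = -25
j = 205 (j = 205/1 = 205*1 = 205)
H(o) = 196 (H(o) = (-25 + 11)**2 = (-14)**2 = 196)
sqrt(132392 - 170595)/35451 + H(j)/(-207352) = sqrt(132392 - 170595)/35451 + 196/(-207352) = sqrt(-38203)*(1/35451) + 196*(-1/207352) = (I*sqrt(38203))*(1/35451) - 49/51838 = I*sqrt(38203)/35451 - 49/51838 = -49/51838 + I*sqrt(38203)/35451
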